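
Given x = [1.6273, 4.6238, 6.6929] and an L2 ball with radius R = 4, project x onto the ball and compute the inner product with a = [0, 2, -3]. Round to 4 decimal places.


Step 1: Compute ||x|| (intermediates to 6 decimals).
||x|| = sqrt(1.6273^2 + 4.6238^2 + 6.6929^2) = 8.295935
Step 2: Project.
Since ||x|| > R, scale = R/||x|| = 4/8.295935 = 0.482164, proj(x) = scale * x
proj(x) = [0.784625, 2.22943, 3.227075]
Step 3: Dot product.
a^T * proj(x) = 0*0.784625 + 2*2.22943 - 3*3.227075 = -5.2224


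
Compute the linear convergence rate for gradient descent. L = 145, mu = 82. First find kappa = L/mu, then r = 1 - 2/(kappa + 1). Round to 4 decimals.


Step 1: Compute the condition number.
kappa = L/mu = 145/82 = 1.7683
Step 2: Compute the convergence rate.
r = 1 - 2/(kappa + 1) = 1 - 2*mu/(L + mu) = (L - mu)/(L + mu) = 63/227 = 0.2775


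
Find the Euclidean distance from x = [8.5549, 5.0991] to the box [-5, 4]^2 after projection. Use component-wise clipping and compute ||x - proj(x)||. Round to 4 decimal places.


Project each component onto [-5, 4].
clip(8.5549) = 4.0, clip(5.0991) = 4.0
Projection = [4.0, 4.0]
Squared diffs: [20.7471, 1.208]
Distance = sqrt(21.9551) = 4.6856


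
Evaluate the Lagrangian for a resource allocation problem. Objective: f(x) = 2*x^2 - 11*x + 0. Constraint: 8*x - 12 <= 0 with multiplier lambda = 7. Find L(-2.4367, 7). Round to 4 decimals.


Step 1: Evaluate f(x).
f(-2.4367) = 2*(-2.4367)^2 - 11*(-2.4367) + 0 = 38.6787
Step 2: Evaluate g(x).
g(-2.4367) = 8*-2.4367 - 12 = -31.4936
Step 3: Compute Lagrangian.
L = 38.6787 + 7*-31.4936 = -181.7765


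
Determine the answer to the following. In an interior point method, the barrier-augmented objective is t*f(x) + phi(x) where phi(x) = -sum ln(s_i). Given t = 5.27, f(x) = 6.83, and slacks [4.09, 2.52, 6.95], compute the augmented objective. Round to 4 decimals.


Step 1: Compute log-barrier.
ln values: [1.4085, 0.9243, 1.9387]
phi = -(1.4085 + 0.9243 + 1.9387) = -4.2715
Step 2: Compute augmented objective.
t*f(x) = 5.27*6.83 = 35.9941
Total = 35.9941 - 4.2715 = 31.7226


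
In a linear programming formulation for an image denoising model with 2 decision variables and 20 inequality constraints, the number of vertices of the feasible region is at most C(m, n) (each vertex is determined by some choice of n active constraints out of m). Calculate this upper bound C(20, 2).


Each vertex corresponds to some choice of n active constraints out of m, so the number of vertices is at most C(m, n) = m! / (n!(m-n)!).
m = 20, n = 2
Numerator: 20 * 19
Denominator: 2! = 2
C(20, 2) = 190


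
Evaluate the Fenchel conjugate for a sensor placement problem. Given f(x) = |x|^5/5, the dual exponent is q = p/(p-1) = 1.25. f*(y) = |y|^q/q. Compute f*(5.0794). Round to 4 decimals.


The conjugate exponent q satisfies 1/p + 1/q = 1.
p = 5, so q = 5/(5 - 1) = 1.25
|y|^q = 5.0794^1.25 = 7.6255
f*(5.0794) = 7.6255 / 1.25 = 6.1004


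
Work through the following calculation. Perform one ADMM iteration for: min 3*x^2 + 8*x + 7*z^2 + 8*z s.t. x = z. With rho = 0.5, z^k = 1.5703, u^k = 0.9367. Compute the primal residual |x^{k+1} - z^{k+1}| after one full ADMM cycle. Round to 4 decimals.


ADMM iteration with rho = 0.5, z^k = 1.5703, u^k = 0.9367
Step 1: x-update.
Minimize 3*x^2 + 8*x + (0.5/2)*(x - 1.5703 + 0.9367)^2
FOC: (2*3 + 0.5)*x = -8 + 0.5*(1.5703 - 0.9367)
x^{k+1} = -1.182
Step 2: z-update.
Minimize 7*z^2 + 8*z + (0.5/2)*(-1.182 - z + 0.9367)^2
FOC: (2*7 + 0.5)*z = -8 + 0.5*(-1.182 + 0.9367)
z^{k+1} = -0.5602
Step 3: u-update.
u^{k+1} = 0.9367 - 1.182 + 0.5602 = 0.3149
Step 4: Primal residual = |-1.182 + 0.5602| = 0.6218


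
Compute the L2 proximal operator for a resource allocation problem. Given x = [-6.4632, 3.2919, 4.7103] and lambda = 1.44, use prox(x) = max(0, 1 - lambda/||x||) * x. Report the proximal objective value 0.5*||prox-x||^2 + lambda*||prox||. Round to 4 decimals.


Step 1: Compute ||x||.
||x|| = 8.6485
Step 2: Compute scaling factor.
scale = max(0, 1 - 1.44/8.6485) = 0.8335
Step 3: prox(x) = [-5.3871, 2.7438, 3.926]
||prox(x)|| = 7.2085
Step 4: Proximal objective.
0.5*||prox-x||^2 = 1.0368
lambda*||prox|| = 10.3802
Total = 11.417


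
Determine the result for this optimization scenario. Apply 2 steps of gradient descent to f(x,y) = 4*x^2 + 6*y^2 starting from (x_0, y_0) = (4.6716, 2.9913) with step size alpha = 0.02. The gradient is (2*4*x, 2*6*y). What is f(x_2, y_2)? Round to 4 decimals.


Gradient descent on f(x,y) = 4*x^2 + 6*y^2.
Starting point: (4.6716, 2.9913), alpha = 0.02
Step 1: grad_x = 2*4*4.6716 = 37.3728, grad_y = 2*6*2.9913 = 35.8956
  x_1 = 4.6716 - 0.02*37.3728 = 3.9241
  y_1 = 2.9913 - 0.02*35.8956 = 2.2734
Step 2: grad_x = 2*4*3.9241 = 31.3932, grad_y = 2*6*2.2734 = 27.2807
  x_2 = 3.9241 - 0.02*31.3932 = 3.2963
  y_2 = 2.2734 - 0.02*27.2807 = 1.7278
f(3.2963, 1.7278) = 4*3.2963^2 + 6*1.7278^2 = 61.3731


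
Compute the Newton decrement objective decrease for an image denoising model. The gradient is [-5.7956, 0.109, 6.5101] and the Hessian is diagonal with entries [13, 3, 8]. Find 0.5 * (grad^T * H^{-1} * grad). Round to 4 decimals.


Step 1: H is diagonal, so H^(-1) * g = [-0.4458, 0.0363, 0.8138].
Step 2: g^T H^(-1) g = sum_i g_i^2 / H_ii
  = (-5.7956)^2/13 + (0.109)^2/3 + (6.5101)^2/8
  = 2.5838 + 0.004 + 5.2977 = 7.8854
Step 3: Objective decrease = 0.5 * g^T H^(-1) g = 3.9427


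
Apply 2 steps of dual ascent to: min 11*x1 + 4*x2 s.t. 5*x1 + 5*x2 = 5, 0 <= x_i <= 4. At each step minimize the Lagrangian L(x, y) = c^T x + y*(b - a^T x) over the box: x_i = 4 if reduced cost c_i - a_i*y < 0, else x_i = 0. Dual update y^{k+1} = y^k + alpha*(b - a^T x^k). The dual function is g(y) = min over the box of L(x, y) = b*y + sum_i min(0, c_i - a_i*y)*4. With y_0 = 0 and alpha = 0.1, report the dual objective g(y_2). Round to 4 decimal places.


Dual ascent for LP: min 11*x1 + 4*x2, 5*x1 + 5*x2 = 5, 0 <= x_i <= 4
Step 1: y^k = 0.0, reduced costs: (11.0, 4.0)
  x^k = (0.0, 0.0), subgradient = b - a^T x = 5.0
  y^{k+1} = 0.0 + 0.1*5.0 = 0.5
Step 2: y^k = 0.5, reduced costs: (8.5, 1.5)
  x^k = (0.0, 0.0), subgradient = b - a^T x = 5.0
  y^{k+1} = 0.5 + 0.1*5.0 = 1.0
Dual objective at y_2 = 1.0: reduced costs (6.0, -1.0), box minimizer x = (0.0, 4.0)
g(y_2) = b*y + (c1 - a1*y)*x1 + (c2 - a2*y)*x2 = 5*1.0 + 6.0*0.0 + (-1.0)*4.0 = 5.0 + 0.0 - 4.0 = 1.0


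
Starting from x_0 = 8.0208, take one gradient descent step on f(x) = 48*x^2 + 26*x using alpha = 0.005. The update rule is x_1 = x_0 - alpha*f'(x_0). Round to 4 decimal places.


We compute the gradient at x_0 and apply the update.
f'(x) = 96*x + 26
f'(8.0208) = 96*8.0208 + 26 = 795.9968
x_1 = 8.0208 - 0.005*795.9968 = 4.0408


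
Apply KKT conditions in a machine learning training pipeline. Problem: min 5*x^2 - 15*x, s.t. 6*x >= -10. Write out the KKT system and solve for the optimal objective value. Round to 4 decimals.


Step 1: Try lambda = 0 (constraint inactive).
Stationarity: 2*5*x - 15 = 0
x* = 15/(2*5) = 1.5
Check constraint: 6*1.5 = 9.0 >= -10 -- satisfied.
Step 2: Compute optimal value.
f(x*) = 5*1.5^2 - 15*1.5 = -11.25


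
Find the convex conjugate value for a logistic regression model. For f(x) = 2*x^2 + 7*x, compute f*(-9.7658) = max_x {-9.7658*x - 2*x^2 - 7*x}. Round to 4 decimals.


f*(y) = sup_x {y*x - a*x^2 - b*x} = sup_x {(y-b)*x - a*x^2}
FOC: (y - b) - 2a*x = 0 => x* = (y - b)/(2a)
x* = (-9.7658 - 7)/(2*2) = -4.1915
f*(-9.7658) = (y-b)^2/(4a) = (-9.7658 - 7)^2/(4*2)
= 281.092/8 = 35.1365


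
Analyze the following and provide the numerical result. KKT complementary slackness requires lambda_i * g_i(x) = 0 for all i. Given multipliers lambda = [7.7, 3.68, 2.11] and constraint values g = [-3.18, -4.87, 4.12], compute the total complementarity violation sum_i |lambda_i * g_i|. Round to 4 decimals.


KKT complementary slackness check:
lambda_1 * g_1 = 7.7 * -3.18 = -24.486
lambda_2 * g_2 = 3.68 * -4.87 = -17.9216
lambda_3 * g_3 = 2.11 * 4.12 = 8.6932
Total violation = 24.486 + 17.9216 + 8.6932 = 51.1008


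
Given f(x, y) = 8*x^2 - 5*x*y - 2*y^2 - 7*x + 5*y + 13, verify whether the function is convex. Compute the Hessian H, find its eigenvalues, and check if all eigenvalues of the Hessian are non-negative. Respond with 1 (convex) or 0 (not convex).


The Hessian of f(x,y) = 8*x^2 - 5*x*y - 2*y^2 - 7*x + 5*y + 13 is:
H = [[16, -5], [-5, -4]]
Trace = 16 - 4 = 12
Determinant = 16*-4 - (-5)^2 = -89
Discriminant = (12)^2 - 4*-89 = 500.0
Eigenvalues: lambda_1 = -5.1803, lambda_2 = 17.1803
The function is not convex.

0


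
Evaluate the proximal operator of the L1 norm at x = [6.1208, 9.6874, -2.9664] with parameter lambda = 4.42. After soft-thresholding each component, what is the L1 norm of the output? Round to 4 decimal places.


Soft-thresholding with lambda = 4.42:
prox(6.1208) = sign(6.1208)*max(|6.1208| - 4.42, 0) = 1.7008
prox(9.6874) = sign(9.6874)*max(|9.6874| - 4.42, 0) = 5.2674
prox(-2.9664) = sign(-2.9664)*max(|-2.9664| - 4.42, 0) = 0.0
prox(x) = [1.7008, 5.2674, 0.0]
||prox(x)||_1 = 1.7008 + 5.2674 + 0.0 = 6.9682


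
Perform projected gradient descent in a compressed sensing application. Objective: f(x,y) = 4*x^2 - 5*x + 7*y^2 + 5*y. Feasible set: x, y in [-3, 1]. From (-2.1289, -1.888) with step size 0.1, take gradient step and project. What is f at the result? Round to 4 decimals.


Step 1: Compute gradient at (-2.1289, -1.888).
grad_x = 2*4*-2.1289 - 5 = -22.0312
grad_y = 2*7*-1.888 + 5 = -21.432
Step 2: Gradient step.
x_raw = -2.1289 - 0.1*-22.0312 = 0.0742
y_raw = -1.888 - 0.1*-21.432 = 0.2552
Step 3: Project onto [-3, 1].
x_proj = clip(0.0742) = 0.0742
y_proj = clip(0.2552) = 0.2552
Step 4: Evaluate f.
f(0.0742, 0.2552) = 1.3828


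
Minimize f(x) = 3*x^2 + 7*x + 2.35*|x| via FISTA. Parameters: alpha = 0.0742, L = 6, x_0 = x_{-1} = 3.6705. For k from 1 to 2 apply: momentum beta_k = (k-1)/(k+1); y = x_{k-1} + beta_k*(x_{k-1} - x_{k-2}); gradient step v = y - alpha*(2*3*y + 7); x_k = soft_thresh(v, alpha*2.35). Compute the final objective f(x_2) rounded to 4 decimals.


FISTA on f(x) = 3*x^2 + 7*x + 2.35*|x|
L = 6, alpha = 0.0742
Iteration 1: beta = 0.0, y = 3.6705 + 0.0*(3.6705 - 3.6705) = 3.6705
  grad(y) = 29.023, v = y - alpha*grad = 1.517
  prox(v) = soft_thresh(1.517, 0.1744) = 1.3426
Iteration 2: beta = 0.3333, y = 1.3426 + 0.3333*(1.3426 - 3.6705) = 0.5667
  grad(y) = 10.4, v = y - alpha*grad = -0.205
  prox(v) = soft_thresh(-0.205, 0.1744) = -0.0306
f(x_2) = 3*(-0.0306)^2 + 7*(-0.0306) + 2.35*|-0.0306| = -0.1397


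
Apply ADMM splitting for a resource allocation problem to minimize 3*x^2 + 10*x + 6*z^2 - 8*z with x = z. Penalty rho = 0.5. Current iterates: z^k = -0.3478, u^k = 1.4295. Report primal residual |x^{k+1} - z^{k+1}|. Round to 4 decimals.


ADMM iteration with rho = 0.5, z^k = -0.3478, u^k = 1.4295
Step 1: x-update.
Minimize 3*x^2 + 10*x + (0.5/2)*(x + 0.3478 + 1.4295)^2
FOC: (2*3 + 0.5)*x = -10 + 0.5*(-0.3478 - 1.4295)
x^{k+1} = -1.6752
Step 2: z-update.
Minimize 6*z^2 - 8*z + (0.5/2)*(-1.6752 - z + 1.4295)^2
FOC: (2*6 + 0.5)*z = 8 + 0.5*(-1.6752 + 1.4295)
z^{k+1} = 0.6302
Step 3: u-update.
u^{k+1} = 1.4295 - 1.6752 - 0.6302 = -0.8758
Step 4: Primal residual = |-1.6752 - 0.6302| = 2.3053


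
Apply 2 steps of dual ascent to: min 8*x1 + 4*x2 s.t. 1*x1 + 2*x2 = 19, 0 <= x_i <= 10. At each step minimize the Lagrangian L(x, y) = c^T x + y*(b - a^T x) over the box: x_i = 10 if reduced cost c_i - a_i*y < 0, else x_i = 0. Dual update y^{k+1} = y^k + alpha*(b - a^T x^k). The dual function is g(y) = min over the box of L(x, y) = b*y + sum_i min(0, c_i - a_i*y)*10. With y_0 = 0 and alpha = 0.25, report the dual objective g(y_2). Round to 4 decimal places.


Dual ascent for LP: min 8*x1 + 4*x2, 1*x1 + 2*x2 = 19, 0 <= x_i <= 10
Step 1: y^k = 0.0, reduced costs: (8.0, 4.0)
  x^k = (0.0, 0.0), subgradient = b - a^T x = 19.0
  y^{k+1} = 0.0 + 0.25*19.0 = 4.75
Step 2: y^k = 4.75, reduced costs: (3.25, -5.5)
  x^k = (0.0, 10.0), subgradient = b - a^T x = -1.0
  y^{k+1} = 4.75 + 0.25*-1.0 = 4.5
Dual objective at y_2 = 4.5: reduced costs (3.5, -5.0), box minimizer x = (0.0, 10.0)
g(y_2) = b*y + (c1 - a1*y)*x1 + (c2 - a2*y)*x2 = 19*4.5 + 3.5*0.0 + (-5.0)*10.0 = 85.5 + 0.0 - 50.0 = 35.5


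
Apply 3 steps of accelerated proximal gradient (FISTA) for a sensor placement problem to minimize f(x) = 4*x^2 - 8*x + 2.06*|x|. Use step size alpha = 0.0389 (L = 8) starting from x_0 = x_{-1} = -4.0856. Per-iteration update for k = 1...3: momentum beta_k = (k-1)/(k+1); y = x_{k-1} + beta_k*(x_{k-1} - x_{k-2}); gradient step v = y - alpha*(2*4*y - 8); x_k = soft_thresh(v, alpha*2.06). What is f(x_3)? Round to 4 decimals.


FISTA on f(x) = 4*x^2 - 8*x + 2.06*|x|
L = 8, alpha = 0.0389
Iteration 1: beta = 0.0, y = -4.0856 + 0.0*(-4.0856 + 4.0856) = -4.0856
  grad(y) = -40.6848, v = y - alpha*grad = -2.503
  prox(v) = soft_thresh(-2.503, 0.0801) = -2.4228
Iteration 2: beta = 0.3333, y = -2.4228 + 0.3333*(-2.4228 + 4.0856) = -1.8686
  grad(y) = -22.9486, v = y - alpha*grad = -0.9759
  prox(v) = soft_thresh(-0.9759, 0.0801) = -0.8957
Iteration 3: beta = 0.5, y = -0.8957 + 0.5*(-0.8957 + 2.4228) = -0.1322
  grad(y) = -9.0575, v = y - alpha*grad = 0.2201
  prox(v) = soft_thresh(0.2201, 0.0801) = 0.14
f(x_3) = 4*0.14^2 - 8*0.14 + 2.06*|0.14| = -0.7533


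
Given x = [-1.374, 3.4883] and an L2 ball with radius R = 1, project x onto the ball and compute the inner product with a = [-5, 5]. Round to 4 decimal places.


Step 1: Compute ||x|| (intermediates to 6 decimals).
||x|| = sqrt((-1.374)^2 + 3.4883^2) = 3.749148
Step 2: Project.
Since ||x|| > R, scale = R/||x|| = 1/3.749148 = 0.266727, proj(x) = scale * x
proj(x) = [-0.366483, 0.930424]
Step 3: Dot product.
a^T * proj(x) = -5*(-0.366483) + 5*0.930424 = 6.4845


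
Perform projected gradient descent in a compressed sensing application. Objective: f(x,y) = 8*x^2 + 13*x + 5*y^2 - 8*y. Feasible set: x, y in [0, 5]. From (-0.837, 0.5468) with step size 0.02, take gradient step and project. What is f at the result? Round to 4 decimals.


Step 1: Compute gradient at (-0.837, 0.5468).
grad_x = 2*8*-0.837 + 13 = -0.392
grad_y = 2*5*0.5468 - 8 = -2.532
Step 2: Gradient step.
x_raw = -0.837 - 0.02*-0.392 = -0.8292
y_raw = 0.5468 - 0.02*-2.532 = 0.5974
Step 3: Project onto [0, 5].
x_proj = clip(-0.8292) = 0.0
y_proj = clip(0.5974) = 0.5974
Step 4: Evaluate f.
f(0.0, 0.5974) = -2.9948


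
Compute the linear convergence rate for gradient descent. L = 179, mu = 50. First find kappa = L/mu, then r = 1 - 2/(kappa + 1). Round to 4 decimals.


Step 1: Compute the condition number.
kappa = L/mu = 179/50 = 3.58
Step 2: Compute the convergence rate.
r = 1 - 2/(kappa + 1) = 1 - 2*mu/(L + mu) = (L - mu)/(L + mu) = 129/229 = 0.5633


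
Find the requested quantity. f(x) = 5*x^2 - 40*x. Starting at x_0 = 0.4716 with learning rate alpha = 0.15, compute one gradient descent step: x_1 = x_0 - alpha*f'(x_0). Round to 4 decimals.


We compute the gradient at x_0 and apply the update.
f'(x) = 10*x - 40
f'(0.4716) = 10*0.4716 - 40 = -35.284
x_1 = 0.4716 - 0.15*-35.284 = 5.7642


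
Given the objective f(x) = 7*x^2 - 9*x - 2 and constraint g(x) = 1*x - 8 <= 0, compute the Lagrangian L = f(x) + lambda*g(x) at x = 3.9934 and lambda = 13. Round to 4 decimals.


Step 1: Evaluate f(x).
f(3.9934) = 7*3.9934^2 - 9*3.9934 - 2 = 73.6901
Step 2: Evaluate g(x).
g(3.9934) = 1*3.9934 - 8 = -4.0066
Step 3: Compute Lagrangian.
L = 73.6901 + 13*-4.0066 = 21.6043


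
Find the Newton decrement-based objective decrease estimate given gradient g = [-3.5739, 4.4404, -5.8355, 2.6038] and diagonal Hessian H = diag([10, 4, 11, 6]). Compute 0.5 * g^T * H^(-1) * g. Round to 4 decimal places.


Step 1: H is diagonal, so H^(-1) * g = [-0.3574, 1.1101, -0.5305, 0.434].
Step 2: g^T H^(-1) g = sum_i g_i^2 / H_ii
  = (-3.5739)^2/10 + (4.4404)^2/4 + (-5.8355)^2/11 + (2.6038)^2/6
  = 1.2773 + 4.9293 + 3.0957 + 1.13 = 10.4323
Step 3: Objective decrease = 0.5 * g^T H^(-1) g = 5.2161


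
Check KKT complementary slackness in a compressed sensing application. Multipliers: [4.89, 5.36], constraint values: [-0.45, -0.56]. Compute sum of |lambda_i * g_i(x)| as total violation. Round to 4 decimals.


KKT complementary slackness check:
lambda_1 * g_1 = 4.89 * -0.45 = -2.2005
lambda_2 * g_2 = 5.36 * -0.56 = -3.0016
Total violation = 2.2005 + 3.0016 = 5.2021


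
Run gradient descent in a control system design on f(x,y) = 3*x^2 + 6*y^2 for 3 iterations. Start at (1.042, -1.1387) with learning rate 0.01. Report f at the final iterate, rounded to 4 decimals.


Gradient descent on f(x,y) = 3*x^2 + 6*y^2.
Starting point: (1.042, -1.1387), alpha = 0.01
Step 1: grad_x = 2*3*1.042 = 6.252, grad_y = 2*6*-1.1387 = -13.6644
  x_1 = 1.042 - 0.01*6.252 = 0.9795
  y_1 = -1.1387 - 0.01*-13.6644 = -1.0021
Step 2: grad_x = 2*3*0.9795 = 5.8769, grad_y = 2*6*-1.0021 = -12.0247
  x_2 = 0.9795 - 0.01*5.8769 = 0.9207
  y_2 = -1.0021 - 0.01*-12.0247 = -0.8818
Step 3: grad_x = 2*3*0.9207 = 5.5243, grad_y = 2*6*-0.8818 = -10.5817
  x_3 = 0.9207 - 0.01*5.5243 = 0.8655
  y_3 = -0.8818 - 0.01*-10.5817 = -0.776
f(0.8655, -0.776) = 3*0.8655^2 + 6*(-0.776)^2 = 5.8601


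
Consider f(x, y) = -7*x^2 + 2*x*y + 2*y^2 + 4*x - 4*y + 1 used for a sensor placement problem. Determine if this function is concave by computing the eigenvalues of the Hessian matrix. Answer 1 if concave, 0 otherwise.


The Hessian of f(x,y) = -7*x^2 + 2*x*y + 2*y^2 + 4*x - 4*y + 1 is:
H = [[-14, 2], [2, 4]]
Trace = -14 + 4 = -10
Determinant = -14*4 - (2)^2 = -60
Discriminant = (-10)^2 - 4*-60 = 340.0
Eigenvalues: lambda_1 = -14.2195, lambda_2 = 4.2195
The function is not concave.

0


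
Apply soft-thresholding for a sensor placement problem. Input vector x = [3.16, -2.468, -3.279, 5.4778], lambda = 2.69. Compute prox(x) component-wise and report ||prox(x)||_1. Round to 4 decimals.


Soft-thresholding with lambda = 2.69:
prox(3.16) = sign(3.16)*max(|3.16| - 2.69, 0) = 0.47
prox(-2.468) = sign(-2.468)*max(|-2.468| - 2.69, 0) = 0.0
prox(-3.279) = sign(-3.279)*max(|-3.279| - 2.69, 0) = -0.589
prox(5.4778) = sign(5.4778)*max(|5.4778| - 2.69, 0) = 2.7878
prox(x) = [0.47, 0.0, -0.589, 2.7878]
||prox(x)||_1 = 0.47 + 0.0 + 0.589 + 2.7878 = 3.8468


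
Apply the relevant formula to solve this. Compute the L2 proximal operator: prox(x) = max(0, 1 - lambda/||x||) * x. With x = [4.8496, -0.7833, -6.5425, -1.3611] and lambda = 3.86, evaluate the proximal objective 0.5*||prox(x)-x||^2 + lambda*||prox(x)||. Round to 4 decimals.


Step 1: Compute ||x||.
||x|| = 8.2939
Step 2: Compute scaling factor.
scale = max(0, 1 - 3.86/8.2939) = 0.5346
Step 3: prox(x) = [2.5926, -0.4188, -3.4976, -0.7276]
||prox(x)|| = 4.4339
Step 4: Proximal objective.
0.5*||prox-x||^2 = 7.4498
lambda*||prox|| = 17.1149
Total = 24.5647


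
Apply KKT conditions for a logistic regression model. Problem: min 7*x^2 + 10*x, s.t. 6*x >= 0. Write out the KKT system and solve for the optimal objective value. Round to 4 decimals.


Step 1: Try lambda = 0 (constraint inactive).
x_unc = -10/(2*7) = -0.7143
Check: 6*-0.7143 = -4.2858 < 0 -- violated!
Step 2: Constraint must be active: 6*x = 0
x* = 0/6 = 0.0
lambda = (2*7*0.0 + 10)/6 = 1.6667
Step 3: Compute optimal value.
f(x*) = 7*0.0^2 + 10*0.0 = 0.0


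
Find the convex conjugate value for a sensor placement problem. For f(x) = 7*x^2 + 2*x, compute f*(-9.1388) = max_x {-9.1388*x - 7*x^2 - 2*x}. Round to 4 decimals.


f*(y) = sup_x {y*x - a*x^2 - b*x} = sup_x {(y-b)*x - a*x^2}
FOC: (y - b) - 2a*x = 0 => x* = (y - b)/(2a)
x* = (-9.1388 - 2)/(2*7) = -0.7956
f*(-9.1388) = (y-b)^2/(4a) = (-9.1388 - 2)^2/(4*7)
= 124.0729/28 = 4.4312


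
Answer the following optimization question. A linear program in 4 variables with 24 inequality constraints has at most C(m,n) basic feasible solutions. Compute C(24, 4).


Each vertex corresponds to some choice of n active constraints out of m, so the number of vertices is at most C(m, n) = m! / (n!(m-n)!).
m = 24, n = 4
Numerator: 24 * 23 * 22 * 21
Denominator: 4! = 24
C(24, 4) = 10626


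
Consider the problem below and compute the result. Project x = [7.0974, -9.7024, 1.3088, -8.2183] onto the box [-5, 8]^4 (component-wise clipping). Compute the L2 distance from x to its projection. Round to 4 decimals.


Project each component onto [-5, 8].
clip(7.0974) = 7.0974, clip(-9.7024) = -5.0, clip(1.3088) = 1.3088, clip(-8.2183) = -5.0
Projection = [7.0974, -5.0, 1.3088, -5.0]
Squared diffs: [0.0, 22.1126, 0.0, 10.3575]
Distance = sqrt(32.4701) = 5.6982


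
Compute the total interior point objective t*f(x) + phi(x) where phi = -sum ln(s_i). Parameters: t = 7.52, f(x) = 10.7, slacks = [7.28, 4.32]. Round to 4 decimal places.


Step 1: Compute log-barrier.
ln values: [1.9851, 1.4633]
phi = -(1.9851 + 1.4633) = -3.4484
Step 2: Compute augmented objective.
t*f(x) = 7.52*10.7 = 80.464
Total = 80.464 - 3.4484 = 77.0156


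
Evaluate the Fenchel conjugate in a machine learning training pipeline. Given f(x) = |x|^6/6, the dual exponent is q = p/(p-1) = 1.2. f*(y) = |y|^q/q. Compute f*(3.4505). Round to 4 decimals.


The conjugate exponent q satisfies 1/p + 1/q = 1.
p = 6, so q = 6/(6 - 1) = 1.2
|y|^q = 3.4505^1.2 = 4.4204
f*(3.4505) = 4.4204 / 1.2 = 3.6836


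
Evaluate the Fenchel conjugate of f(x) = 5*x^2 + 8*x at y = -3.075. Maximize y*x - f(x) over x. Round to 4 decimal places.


f*(y) = sup_x {y*x - a*x^2 - b*x} = sup_x {(y-b)*x - a*x^2}
FOC: (y - b) - 2a*x = 0 => x* = (y - b)/(2a)
x* = (-3.075 - 8)/(2*5) = -1.1075
f*(-3.075) = (y-b)^2/(4a) = (-3.075 - 8)^2/(4*5)
= 122.6556/20 = 6.1328


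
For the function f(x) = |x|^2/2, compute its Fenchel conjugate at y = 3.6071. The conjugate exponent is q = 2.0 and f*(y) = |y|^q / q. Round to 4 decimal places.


The conjugate exponent q satisfies 1/p + 1/q = 1.
p = 2, so q = 2/(2 - 1) = 2.0
|y|^q = 3.6071^2.0 = 13.0112
f*(3.6071) = 13.0112 / 2.0 = 6.5056


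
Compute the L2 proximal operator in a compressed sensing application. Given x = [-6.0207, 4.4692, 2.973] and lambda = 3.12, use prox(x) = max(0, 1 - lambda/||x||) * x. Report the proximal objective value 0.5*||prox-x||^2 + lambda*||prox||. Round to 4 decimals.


Step 1: Compute ||x||.
||x|| = 8.0661
Step 2: Compute scaling factor.
scale = max(0, 1 - 3.12/8.0661) = 0.6132
Step 3: prox(x) = [-3.6919, 2.7405, 1.823]
||prox(x)|| = 4.9461
Step 4: Proximal objective.
0.5*||prox-x||^2 = 4.8672
lambda*||prox|| = 15.4318
Total = 20.2989


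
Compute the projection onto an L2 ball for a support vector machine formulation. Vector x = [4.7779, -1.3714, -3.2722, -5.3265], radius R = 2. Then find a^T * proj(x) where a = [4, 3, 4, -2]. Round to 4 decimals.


Step 1: Compute ||x|| (intermediates to 6 decimals).
||x|| = sqrt(4.7779^2 + (-1.3714)^2 + (-3.2722)^2 + (-5.3265)^2) = 7.986737
Step 2: Project.
Since ||x|| > R, scale = R/||x|| = 2/7.986737 = 0.250415, proj(x) = scale * x
proj(x) = [1.196458, -0.343419, -0.819408, -1.333835]
Step 3: Dot product.
a^T * proj(x) = 4*1.196458 + 3*(-0.343419) + 4*(-0.819408) - 2*(-1.333835) = 3.1456


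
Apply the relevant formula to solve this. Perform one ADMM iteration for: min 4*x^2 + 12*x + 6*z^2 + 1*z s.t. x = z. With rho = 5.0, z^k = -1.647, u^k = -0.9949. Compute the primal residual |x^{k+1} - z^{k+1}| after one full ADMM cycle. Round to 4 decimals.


ADMM iteration with rho = 5.0, z^k = -1.647, u^k = -0.9949
Step 1: x-update.
Minimize 4*x^2 + 12*x + (5.0/2)*(x + 1.647 - 0.9949)^2
FOC: (2*4 + 5.0)*x = -12 + 5.0*(-1.647 + 0.9949)
x^{k+1} = -1.1739
Step 2: z-update.
Minimize 6*z^2 + 1*z + (5.0/2)*(-1.1739 - z - 0.9949)^2
FOC: (2*6 + 5.0)*z = -1 + 5.0*(-1.1739 - 0.9949)
z^{k+1} = -0.6967
Step 3: u-update.
u^{k+1} = -0.9949 - 1.1739 + 0.6967 = -1.4721
Step 4: Primal residual = |-1.1739 + 0.6967| = 0.4772


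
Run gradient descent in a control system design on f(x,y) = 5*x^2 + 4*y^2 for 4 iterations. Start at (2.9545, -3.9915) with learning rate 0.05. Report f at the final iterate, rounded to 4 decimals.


Gradient descent on f(x,y) = 5*x^2 + 4*y^2.
Starting point: (2.9545, -3.9915), alpha = 0.05
Step 1: grad_x = 2*5*2.9545 = 29.545, grad_y = 2*4*-3.9915 = -31.932
  x_1 = 2.9545 - 0.05*29.545 = 1.4773
  y_1 = -3.9915 - 0.05*-31.932 = -2.3949
Step 2: grad_x = 2*5*1.4773 = 14.7725, grad_y = 2*4*-2.3949 = -19.1592
  x_2 = 1.4773 - 0.05*14.7725 = 0.7386
  y_2 = -2.3949 - 0.05*-19.1592 = -1.4369
Step 3: grad_x = 2*5*0.7386 = 7.3863, grad_y = 2*4*-1.4369 = -11.4955
  x_3 = 0.7386 - 0.05*7.3863 = 0.3693
  y_3 = -1.4369 - 0.05*-11.4955 = -0.8622
Step 4: grad_x = 2*5*0.3693 = 3.6931, grad_y = 2*4*-0.8622 = -6.8973
  x_4 = 0.3693 - 0.05*3.6931 = 0.1847
  y_4 = -0.8622 - 0.05*-6.8973 = -0.5173
f(0.1847, -0.5173) = 5*0.1847^2 + 4*(-0.5173)^2 = 1.2409


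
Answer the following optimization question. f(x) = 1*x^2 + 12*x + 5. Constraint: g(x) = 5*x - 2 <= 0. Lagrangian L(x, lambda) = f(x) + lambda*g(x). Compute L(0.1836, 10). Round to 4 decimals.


Step 1: Evaluate f(x).
f(0.1836) = 1*0.1836^2 + 12*0.1836 + 5 = 7.2369
Step 2: Evaluate g(x).
g(0.1836) = 5*0.1836 - 2 = -1.082
Step 3: Compute Lagrangian.
L = 7.2369 + 10*-1.082 = -3.5831


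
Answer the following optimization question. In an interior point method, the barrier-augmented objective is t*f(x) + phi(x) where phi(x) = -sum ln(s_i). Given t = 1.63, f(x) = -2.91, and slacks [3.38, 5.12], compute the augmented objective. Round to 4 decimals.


Step 1: Compute log-barrier.
ln values: [1.2179, 1.6332]
phi = -(1.2179 + 1.6332) = -2.851
Step 2: Compute augmented objective.
t*f(x) = 1.63*-2.91 = -4.7433
Total = -4.7433 - 2.851 = -7.5943


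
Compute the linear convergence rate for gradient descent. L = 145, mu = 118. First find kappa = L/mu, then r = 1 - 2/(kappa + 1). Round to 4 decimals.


Step 1: Compute the condition number.
kappa = L/mu = 145/118 = 1.2288
Step 2: Compute the convergence rate.
r = 1 - 2/(kappa + 1) = 1 - 2*mu/(L + mu) = (L - mu)/(L + mu) = 27/263 = 0.1027


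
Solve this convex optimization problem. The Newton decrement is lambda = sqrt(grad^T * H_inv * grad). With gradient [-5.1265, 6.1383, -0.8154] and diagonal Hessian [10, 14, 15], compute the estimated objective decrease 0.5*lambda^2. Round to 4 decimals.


Step 1: H is diagonal, so H^(-1) * g = [-0.5127, 0.4385, -0.0544].
Step 2: g^T H^(-1) g = sum_i g_i^2 / H_ii
  = (-5.1265)^2/10 + (6.1383)^2/14 + (-0.8154)^2/15
  = 2.6281 + 2.6913 + 0.0443 = 5.3638
Step 3: Objective decrease = 0.5 * g^T H^(-1) g = 2.6819


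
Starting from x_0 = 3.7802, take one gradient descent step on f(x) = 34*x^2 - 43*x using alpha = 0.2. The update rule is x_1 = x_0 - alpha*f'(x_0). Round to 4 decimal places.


We compute the gradient at x_0 and apply the update.
f'(x) = 68*x - 43
f'(3.7802) = 68*3.7802 - 43 = 214.0536
x_1 = 3.7802 - 0.2*214.0536 = -39.0305


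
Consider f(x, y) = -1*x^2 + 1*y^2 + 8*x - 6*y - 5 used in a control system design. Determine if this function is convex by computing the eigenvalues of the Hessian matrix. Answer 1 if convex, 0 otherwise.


The Hessian of f(x,y) = -1*x^2 + 1*y^2 + 8*x - 6*y - 5 is:
H = [[-2, 0], [0, 2]]
Trace = -2 + 2 = 0
Determinant = -2*2 - (0)^2 = -4
Discriminant = (0)^2 - 4*-4 = 16.0
Eigenvalues: lambda_1 = -2.0, lambda_2 = 2.0
The function is not convex.

0


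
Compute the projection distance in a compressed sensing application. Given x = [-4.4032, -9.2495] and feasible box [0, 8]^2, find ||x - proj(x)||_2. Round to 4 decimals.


Project each component onto [0, 8].
clip(-4.4032) = 0.0, clip(-9.2495) = 0.0
Projection = [0.0, 0.0]
Squared diffs: [19.3882, 85.5533]
Distance = sqrt(104.9415) = 10.2441


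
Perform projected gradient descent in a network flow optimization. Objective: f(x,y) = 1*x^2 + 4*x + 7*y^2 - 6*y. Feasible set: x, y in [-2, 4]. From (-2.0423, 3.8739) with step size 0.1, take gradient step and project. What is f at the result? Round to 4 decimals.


Step 1: Compute gradient at (-2.0423, 3.8739).
grad_x = 2*1*-2.0423 + 4 = -0.0846
grad_y = 2*7*3.8739 - 6 = 48.2346
Step 2: Gradient step.
x_raw = -2.0423 - 0.1*-0.0846 = -2.0338
y_raw = 3.8739 - 0.1*48.2346 = -0.9496
Step 3: Project onto [-2, 4].
x_proj = clip(-2.0338) = -2.0
y_proj = clip(-0.9496) = -0.9496
Step 4: Evaluate f.
f(-2.0, -0.9496) = 8.009


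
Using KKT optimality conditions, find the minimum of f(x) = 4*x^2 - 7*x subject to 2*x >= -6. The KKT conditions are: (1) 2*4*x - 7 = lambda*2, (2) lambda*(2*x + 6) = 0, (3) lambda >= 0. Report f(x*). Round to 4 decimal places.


Step 1: Try lambda = 0 (constraint inactive).
Stationarity: 2*4*x - 7 = 0
x* = 7/(2*4) = 0.875
Check constraint: 2*0.875 = 1.75 >= -6 -- satisfied.
Step 2: Compute optimal value.
f(x*) = 4*0.875^2 - 7*0.875 = -3.0625


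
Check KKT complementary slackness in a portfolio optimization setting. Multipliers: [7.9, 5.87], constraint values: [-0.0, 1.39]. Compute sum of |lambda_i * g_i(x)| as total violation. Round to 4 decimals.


KKT complementary slackness check:
lambda_1 * g_1 = 7.9 * -0.0 = -0.0
lambda_2 * g_2 = 5.87 * 1.39 = 8.1593
Total violation = 0.0 + 8.1593 = 8.1593


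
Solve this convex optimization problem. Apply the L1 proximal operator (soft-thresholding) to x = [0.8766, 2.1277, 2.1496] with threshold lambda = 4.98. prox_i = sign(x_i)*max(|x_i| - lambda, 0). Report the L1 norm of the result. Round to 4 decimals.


Soft-thresholding with lambda = 4.98:
prox(0.8766) = sign(0.8766)*max(|0.8766| - 4.98, 0) = 0.0
prox(2.1277) = sign(2.1277)*max(|2.1277| - 4.98, 0) = 0.0
prox(2.1496) = sign(2.1496)*max(|2.1496| - 4.98, 0) = 0.0
prox(x) = [0.0, 0.0, 0.0]
||prox(x)||_1 = 0.0 + 0.0 + 0.0 = 0.0


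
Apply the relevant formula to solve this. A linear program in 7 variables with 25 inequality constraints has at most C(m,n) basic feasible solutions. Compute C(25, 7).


Each vertex corresponds to some choice of n active constraints out of m, so the number of vertices is at most C(m, n) = m! / (n!(m-n)!).
m = 25, n = 7
Numerator: 25 * 24 * 23 * 22 * 21 * 20 * 19
Denominator: 7! = 5040
C(25, 7) = 480700


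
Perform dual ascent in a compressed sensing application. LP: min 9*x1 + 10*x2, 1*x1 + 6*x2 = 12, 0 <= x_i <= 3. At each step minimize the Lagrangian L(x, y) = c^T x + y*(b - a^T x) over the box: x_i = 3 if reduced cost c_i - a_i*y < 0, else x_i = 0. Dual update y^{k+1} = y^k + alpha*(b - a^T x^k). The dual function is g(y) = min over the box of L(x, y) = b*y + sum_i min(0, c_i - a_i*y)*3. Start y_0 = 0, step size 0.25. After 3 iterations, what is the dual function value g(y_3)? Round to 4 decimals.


Dual ascent for LP: min 9*x1 + 10*x2, 1*x1 + 6*x2 = 12, 0 <= x_i <= 3
Step 1: y^k = 0.0, reduced costs: (9.0, 10.0)
  x^k = (0.0, 0.0), subgradient = b - a^T x = 12.0
  y^{k+1} = 0.0 + 0.25*12.0 = 3.0
Step 2: y^k = 3.0, reduced costs: (6.0, -8.0)
  x^k = (0.0, 3.0), subgradient = b - a^T x = -6.0
  y^{k+1} = 3.0 + 0.25*-6.0 = 1.5
Step 3: y^k = 1.5, reduced costs: (7.5, 1.0)
  x^k = (0.0, 0.0), subgradient = b - a^T x = 12.0
  y^{k+1} = 1.5 + 0.25*12.0 = 4.5
Dual objective at y_3 = 4.5: reduced costs (4.5, -17.0), box minimizer x = (0.0, 3.0)
g(y_3) = b*y + (c1 - a1*y)*x1 + (c2 - a2*y)*x2 = 12*4.5 + 4.5*0.0 + (-17.0)*3.0 = 54.0 + 0.0 - 51.0 = 3.0


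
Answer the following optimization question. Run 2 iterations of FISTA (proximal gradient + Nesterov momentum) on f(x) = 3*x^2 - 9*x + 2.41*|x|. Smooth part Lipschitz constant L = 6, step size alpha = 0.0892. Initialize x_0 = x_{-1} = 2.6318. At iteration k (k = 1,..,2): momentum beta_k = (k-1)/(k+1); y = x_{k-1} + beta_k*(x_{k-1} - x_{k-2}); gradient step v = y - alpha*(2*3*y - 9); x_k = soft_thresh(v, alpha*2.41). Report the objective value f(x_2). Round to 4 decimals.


FISTA on f(x) = 3*x^2 - 9*x + 2.41*|x|
L = 6, alpha = 0.0892
Iteration 1: beta = 0.0, y = 2.6318 + 0.0*(2.6318 - 2.6318) = 2.6318
  grad(y) = 6.7908, v = y - alpha*grad = 2.0261
  prox(v) = soft_thresh(2.0261, 0.215) = 1.8111
Iteration 2: beta = 0.3333, y = 1.8111 + 0.3333*(1.8111 - 2.6318) = 1.5375
  grad(y) = 0.2251, v = y - alpha*grad = 1.5174
  prox(v) = soft_thresh(1.5174, 0.215) = 1.3025
f(x_2) = 3*1.3025^2 - 9*1.3025 + 2.41*|1.3025| = -3.494


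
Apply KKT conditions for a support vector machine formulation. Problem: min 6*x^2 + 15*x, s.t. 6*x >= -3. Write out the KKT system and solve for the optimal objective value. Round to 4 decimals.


Step 1: Try lambda = 0 (constraint inactive).
x_unc = -15/(2*6) = -1.25
Check: 6*-1.25 = -7.5 < -3 -- violated!
Step 2: Constraint must be active: 6*x = -3
x* = -3/6 = -0.5
lambda = (2*6*(-0.5) + 15)/6 = 1.5
Step 3: Compute optimal value.
f(x*) = 6*(-0.5)^2 + 15*(-0.5) = -6.0


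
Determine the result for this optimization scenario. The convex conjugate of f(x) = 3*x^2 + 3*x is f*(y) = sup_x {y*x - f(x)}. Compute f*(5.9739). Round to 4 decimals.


f*(y) = sup_x {y*x - a*x^2 - b*x} = sup_x {(y-b)*x - a*x^2}
FOC: (y - b) - 2a*x = 0 => x* = (y - b)/(2a)
x* = (5.9739 - 3)/(2*3) = 0.4957
f*(5.9739) = (y-b)^2/(4a) = (5.9739 - 3)^2/(4*3)
= 8.8441/12 = 0.737


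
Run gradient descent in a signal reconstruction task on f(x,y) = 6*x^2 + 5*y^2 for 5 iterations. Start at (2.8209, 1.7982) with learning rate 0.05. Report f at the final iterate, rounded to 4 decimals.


Gradient descent on f(x,y) = 6*x^2 + 5*y^2.
Starting point: (2.8209, 1.7982), alpha = 0.05
Step 1: grad_x = 2*6*2.8209 = 33.8508, grad_y = 2*5*1.7982 = 17.982
  x_1 = 2.8209 - 0.05*33.8508 = 1.1284
  y_1 = 1.7982 - 0.05*17.982 = 0.8991
Step 2: grad_x = 2*6*1.1284 = 13.5403, grad_y = 2*5*0.8991 = 8.991
  x_2 = 1.1284 - 0.05*13.5403 = 0.4513
  y_2 = 0.8991 - 0.05*8.991 = 0.4496
Step 3: grad_x = 2*6*0.4513 = 5.4161, grad_y = 2*5*0.4496 = 4.4955
  x_3 = 0.4513 - 0.05*5.4161 = 0.1805
  y_3 = 0.4496 - 0.05*4.4955 = 0.2248
Step 4: grad_x = 2*6*0.1805 = 2.1665, grad_y = 2*5*0.2248 = 2.2478
  x_4 = 0.1805 - 0.05*2.1665 = 0.0722
  y_4 = 0.2248 - 0.05*2.2478 = 0.1124
Step 5: grad_x = 2*6*0.0722 = 0.8666, grad_y = 2*5*0.1124 = 1.1239
  x_5 = 0.0722 - 0.05*0.8666 = 0.0289
  y_5 = 0.1124 - 0.05*1.1239 = 0.0562
f(0.0289, 0.0562) = 6*0.0289^2 + 5*0.0562^2 = 0.0208


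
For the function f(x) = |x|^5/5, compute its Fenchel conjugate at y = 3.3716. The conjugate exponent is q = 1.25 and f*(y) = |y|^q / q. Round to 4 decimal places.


The conjugate exponent q satisfies 1/p + 1/q = 1.
p = 5, so q = 5/(5 - 1) = 1.25
|y|^q = 3.3716^1.25 = 4.5687
f*(3.3716) = 4.5687 / 1.25 = 3.655


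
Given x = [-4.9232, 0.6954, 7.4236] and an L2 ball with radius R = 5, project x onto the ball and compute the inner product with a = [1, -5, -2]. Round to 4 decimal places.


Step 1: Compute ||x|| (intermediates to 6 decimals).
||x|| = sqrt((-4.9232)^2 + 0.6954^2 + 7.4236^2) = 8.934837
Step 2: Project.
Since ||x|| > R, scale = R/||x|| = 5/8.934837 = 0.559607, proj(x) = scale * x
proj(x) = [-2.755057, 0.389151, 4.154299]
Step 3: Dot product.
a^T * proj(x) = 1*(-2.755057) - 5*0.389151 - 2*4.154299 = -13.0094


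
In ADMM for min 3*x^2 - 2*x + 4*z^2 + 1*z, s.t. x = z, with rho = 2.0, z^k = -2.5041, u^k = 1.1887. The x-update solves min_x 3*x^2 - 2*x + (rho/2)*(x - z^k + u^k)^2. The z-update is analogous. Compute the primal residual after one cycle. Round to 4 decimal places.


ADMM iteration with rho = 2.0, z^k = -2.5041, u^k = 1.1887
Step 1: x-update.
Minimize 3*x^2 - 2*x + (2.0/2)*(x + 2.5041 + 1.1887)^2
FOC: (2*3 + 2.0)*x = 2 + 2.0*(-2.5041 - 1.1887)
x^{k+1} = -0.6732
Step 2: z-update.
Minimize 4*z^2 + 1*z + (2.0/2)*(-0.6732 - z + 1.1887)^2
FOC: (2*4 + 2.0)*z = -1 + 2.0*(-0.6732 + 1.1887)
z^{k+1} = 0.0031
Step 3: u-update.
u^{k+1} = 1.1887 - 0.6732 - 0.0031 = 0.5124
Step 4: Primal residual = |-0.6732 - 0.0031| = 0.6763


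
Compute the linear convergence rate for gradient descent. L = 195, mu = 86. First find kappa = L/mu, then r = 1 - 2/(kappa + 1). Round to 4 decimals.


Step 1: Compute the condition number.
kappa = L/mu = 195/86 = 2.2674
Step 2: Compute the convergence rate.
r = 1 - 2/(kappa + 1) = 1 - 2*mu/(L + mu) = (L - mu)/(L + mu) = 109/281 = 0.3879


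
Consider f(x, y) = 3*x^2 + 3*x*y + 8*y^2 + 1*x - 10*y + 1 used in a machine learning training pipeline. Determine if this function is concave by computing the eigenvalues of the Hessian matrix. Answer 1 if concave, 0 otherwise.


The Hessian of f(x,y) = 3*x^2 + 3*x*y + 8*y^2 + 1*x - 10*y + 1 is:
H = [[6, 3], [3, 16]]
Trace = 6 + 16 = 22
Determinant = 6*16 - (3)^2 = 87
Discriminant = (22)^2 - 4*87 = 136.0
Eigenvalues: lambda_1 = 5.169, lambda_2 = 16.831
The function is not concave.

0


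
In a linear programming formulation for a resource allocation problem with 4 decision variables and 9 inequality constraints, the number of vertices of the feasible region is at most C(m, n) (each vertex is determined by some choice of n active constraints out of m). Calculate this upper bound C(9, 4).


Each vertex corresponds to some choice of n active constraints out of m, so the number of vertices is at most C(m, n) = m! / (n!(m-n)!).
m = 9, n = 4
Numerator: 9 * 8 * 7 * 6
Denominator: 4! = 24
C(9, 4) = 126


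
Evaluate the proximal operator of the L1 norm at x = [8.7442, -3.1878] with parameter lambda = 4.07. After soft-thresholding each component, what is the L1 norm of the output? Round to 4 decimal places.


Soft-thresholding with lambda = 4.07:
prox(8.7442) = sign(8.7442)*max(|8.7442| - 4.07, 0) = 4.6742
prox(-3.1878) = sign(-3.1878)*max(|-3.1878| - 4.07, 0) = 0.0
prox(x) = [4.6742, 0.0]
||prox(x)||_1 = 4.6742 + 0.0 = 4.6742


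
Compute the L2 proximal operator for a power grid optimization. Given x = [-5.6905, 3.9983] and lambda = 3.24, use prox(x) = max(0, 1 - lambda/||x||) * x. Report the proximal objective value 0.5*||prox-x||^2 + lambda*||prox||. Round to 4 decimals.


Step 1: Compute ||x||.
||x|| = 6.9547
Step 2: Compute scaling factor.
scale = max(0, 1 - 3.24/6.9547) = 0.5341
Step 3: prox(x) = [-3.0395, 2.1356]
||prox(x)|| = 3.7147
Step 4: Proximal objective.
0.5*||prox-x||^2 = 5.2488
lambda*||prox|| = 12.0356
Total = 17.2845


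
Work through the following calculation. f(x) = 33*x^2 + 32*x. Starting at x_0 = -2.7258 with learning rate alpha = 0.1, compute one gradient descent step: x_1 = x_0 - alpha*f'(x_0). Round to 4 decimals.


We compute the gradient at x_0 and apply the update.
f'(x) = 66*x + 32
f'(-2.7258) = 66*-2.7258 + 32 = -147.9028
x_1 = -2.7258 - 0.1*-147.9028 = 12.0645


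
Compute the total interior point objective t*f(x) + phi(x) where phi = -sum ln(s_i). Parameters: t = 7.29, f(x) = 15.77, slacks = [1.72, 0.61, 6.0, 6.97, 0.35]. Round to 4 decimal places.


Step 1: Compute log-barrier.
ln values: [0.5423, -0.4943, 1.7918, 1.9416, -1.0498]
phi = -(0.5423 - 0.4943 + 1.7918 + 1.9416 - 1.0498) = -2.7316
Step 2: Compute augmented objective.
t*f(x) = 7.29*15.77 = 114.9633
Total = 114.9633 - 2.7316 = 112.2317


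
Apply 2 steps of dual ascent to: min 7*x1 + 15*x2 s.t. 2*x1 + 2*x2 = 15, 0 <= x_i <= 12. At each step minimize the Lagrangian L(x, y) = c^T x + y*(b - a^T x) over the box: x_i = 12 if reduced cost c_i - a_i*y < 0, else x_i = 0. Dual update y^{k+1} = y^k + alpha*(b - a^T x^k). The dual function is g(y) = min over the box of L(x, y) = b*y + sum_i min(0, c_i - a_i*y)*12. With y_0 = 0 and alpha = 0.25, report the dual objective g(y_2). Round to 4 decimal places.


Dual ascent for LP: min 7*x1 + 15*x2, 2*x1 + 2*x2 = 15, 0 <= x_i <= 12
Step 1: y^k = 0.0, reduced costs: (7.0, 15.0)
  x^k = (0.0, 0.0), subgradient = b - a^T x = 15.0
  y^{k+1} = 0.0 + 0.25*15.0 = 3.75
Step 2: y^k = 3.75, reduced costs: (-0.5, 7.5)
  x^k = (12.0, 0.0), subgradient = b - a^T x = -9.0
  y^{k+1} = 3.75 + 0.25*-9.0 = 1.5
Dual objective at y_2 = 1.5: reduced costs (4.0, 12.0), box minimizer x = (0.0, 0.0)
g(y_2) = b*y + (c1 - a1*y)*x1 + (c2 - a2*y)*x2 = 15*1.5 + 4.0*0.0 + 12.0*0.0 = 22.5 + 0.0 + 0.0 = 22.5


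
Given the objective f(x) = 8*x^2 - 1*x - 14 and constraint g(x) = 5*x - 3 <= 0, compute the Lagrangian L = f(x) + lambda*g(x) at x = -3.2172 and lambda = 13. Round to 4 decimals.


Step 1: Evaluate f(x).
f(-3.2172) = 8*(-3.2172)^2 - 1*(-3.2172) - 14 = 72.0202
Step 2: Evaluate g(x).
g(-3.2172) = 5*-3.2172 - 3 = -19.086
Step 3: Compute Lagrangian.
L = 72.0202 + 13*-19.086 = -176.0978


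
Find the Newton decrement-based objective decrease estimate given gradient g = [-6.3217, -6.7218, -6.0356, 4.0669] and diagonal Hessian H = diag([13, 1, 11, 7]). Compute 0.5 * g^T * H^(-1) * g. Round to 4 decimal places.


Step 1: H is diagonal, so H^(-1) * g = [-0.4863, -6.7218, -0.5487, 0.581].
Step 2: g^T H^(-1) g = sum_i g_i^2 / H_ii
  = (-6.3217)^2/13 + (-6.7218)^2/1 + (-6.0356)^2/11 + (4.0669)^2/7
  = 3.0741 + 45.1826 + 3.3117 + 2.3628 = 53.9312
Step 3: Objective decrease = 0.5 * g^T H^(-1) g = 26.9656
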